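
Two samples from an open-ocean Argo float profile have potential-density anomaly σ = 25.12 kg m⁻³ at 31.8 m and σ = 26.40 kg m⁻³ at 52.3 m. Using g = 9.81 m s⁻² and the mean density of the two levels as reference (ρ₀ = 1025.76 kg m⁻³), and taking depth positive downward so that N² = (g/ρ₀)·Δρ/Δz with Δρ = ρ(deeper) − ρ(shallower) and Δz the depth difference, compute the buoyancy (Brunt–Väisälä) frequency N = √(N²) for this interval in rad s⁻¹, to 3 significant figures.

Δρ = 1026.40 − 1025.12 = 1.28 kg m⁻³ over Δz = 52.3 − 31.8 = 20.5 m.
N² = (9.81/1025.76) × (1.28/20.5) = 5.9714 × 10⁻⁴ s⁻².
N = √(5.9714 × 10⁻⁴) = 0.024436 rad s⁻¹ ≈ 0.0244 rad s⁻¹.
N² > 0, so the interval is statically stable.

0.0244 rad s⁻¹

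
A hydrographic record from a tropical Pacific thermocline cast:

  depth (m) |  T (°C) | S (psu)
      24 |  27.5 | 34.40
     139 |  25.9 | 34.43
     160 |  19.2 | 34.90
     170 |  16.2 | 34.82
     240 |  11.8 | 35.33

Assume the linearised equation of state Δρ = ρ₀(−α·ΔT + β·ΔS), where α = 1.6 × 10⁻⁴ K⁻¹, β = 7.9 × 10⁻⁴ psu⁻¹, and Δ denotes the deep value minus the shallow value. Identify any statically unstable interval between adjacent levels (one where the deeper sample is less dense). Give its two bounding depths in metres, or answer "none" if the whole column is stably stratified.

Evaluate Δρ/ρ₀ = −αΔT + βΔS across each adjacent pair:
  24–139 m: −αΔT+βΔS = −(1.6 × 10⁻⁴)(-1.6)+(7.9 × 10⁻⁴)(+0.03) = 2.8 × 10⁻⁴ → stable
  139–160 m: −αΔT+βΔS = −(1.6 × 10⁻⁴)(-6.7)+(7.9 × 10⁻⁴)(+0.47) = 1.4 × 10⁻³ → stable
  160–170 m: −αΔT+βΔS = −(1.6 × 10⁻⁴)(-3.0)+(7.9 × 10⁻⁴)(-0.08) = 4.2 × 10⁻⁴ → stable
  170–240 m: −αΔT+βΔS = −(1.6 × 10⁻⁴)(-4.4)+(7.9 × 10⁻⁴)(+0.51) = 1.1 × 10⁻³ → stable
Every interval has Δρ > 0: the column is stably stratified throughout.

none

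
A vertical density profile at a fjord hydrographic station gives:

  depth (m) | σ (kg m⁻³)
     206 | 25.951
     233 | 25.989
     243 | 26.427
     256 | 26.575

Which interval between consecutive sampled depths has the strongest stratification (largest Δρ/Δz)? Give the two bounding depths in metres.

233–243 m

Compute the density gradient over each adjacent pair:
  206–233 m: Δρ/Δz = 0.038/27 = 1.4 × 10⁻³ kg m⁻⁴
  233–243 m: Δρ/Δz = 0.438/10 = 0.044 kg m⁻⁴
  243–256 m: Δρ/Δz = 0.148/13 = 0.011 kg m⁻⁴
The largest gradient is in the 233–243 m interval — the pycnocline.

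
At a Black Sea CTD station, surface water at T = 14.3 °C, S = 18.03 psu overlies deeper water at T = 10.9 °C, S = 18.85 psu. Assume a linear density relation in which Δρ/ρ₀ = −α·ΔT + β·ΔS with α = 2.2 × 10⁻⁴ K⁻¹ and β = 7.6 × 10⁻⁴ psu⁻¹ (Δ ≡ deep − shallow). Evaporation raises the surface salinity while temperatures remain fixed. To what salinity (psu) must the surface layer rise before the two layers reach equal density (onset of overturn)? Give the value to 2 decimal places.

19.83 psu

Neutral buoyancy requires −α(T_deep − T_surf) + β(S_deep − S_surf′) = 0.
S_surf′ = S_deep − (α/β)·ΔT = 18.85 − (2.2 × 10⁻⁴/7.6 × 10⁻⁴)·(-3.4) = 19.8342 psu.
Increase required: 19.8342 − 18.03 = 1.8042 psu.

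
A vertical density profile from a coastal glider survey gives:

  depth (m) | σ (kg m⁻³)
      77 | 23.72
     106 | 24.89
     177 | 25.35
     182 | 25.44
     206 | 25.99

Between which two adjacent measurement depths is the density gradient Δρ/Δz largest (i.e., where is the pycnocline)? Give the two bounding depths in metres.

77–106 m

Compute the density gradient over each adjacent pair:
  77–106 m: Δρ/Δz = 1.17/29 = 0.040 kg m⁻⁴
  106–177 m: Δρ/Δz = 0.46/71 = 6.5 × 10⁻³ kg m⁻⁴
  177–182 m: Δρ/Δz = 0.09/5 = 0.018 kg m⁻⁴
  182–206 m: Δρ/Δz = 0.55/24 = 0.023 kg m⁻⁴
The largest gradient is in the 77–106 m interval — the pycnocline.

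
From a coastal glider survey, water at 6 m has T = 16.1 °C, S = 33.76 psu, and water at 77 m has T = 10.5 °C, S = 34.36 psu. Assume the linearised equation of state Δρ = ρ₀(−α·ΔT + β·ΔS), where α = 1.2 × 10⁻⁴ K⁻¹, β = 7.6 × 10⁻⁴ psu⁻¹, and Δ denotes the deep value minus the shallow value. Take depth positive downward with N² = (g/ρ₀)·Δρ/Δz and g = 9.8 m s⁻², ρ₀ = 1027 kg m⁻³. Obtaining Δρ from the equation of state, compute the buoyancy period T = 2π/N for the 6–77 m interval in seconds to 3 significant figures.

504 s

ΔT = -5.6 K, ΔS = +0.60 psu (deep − shallow).
Δρ/ρ₀ = −αΔT + βΔS = 6.72 × 10⁻⁴ + 4.56 × 10⁻⁴ = 1.128 × 10⁻³, so Δρ ≈ 1.158 kg m⁻³.
N² = (g/ρ₀)·Δρ/Δz = g·(Δρ/ρ₀)/Δz = 9.8 × 1.128 × 10⁻³ / 71 = 1.5570 × 10⁻⁴ s⁻².
N = √(1.5570 × 10⁻⁴) = 0.012478 rad s⁻¹ → T = 2π/N = 503.54 s ≈ 504 s.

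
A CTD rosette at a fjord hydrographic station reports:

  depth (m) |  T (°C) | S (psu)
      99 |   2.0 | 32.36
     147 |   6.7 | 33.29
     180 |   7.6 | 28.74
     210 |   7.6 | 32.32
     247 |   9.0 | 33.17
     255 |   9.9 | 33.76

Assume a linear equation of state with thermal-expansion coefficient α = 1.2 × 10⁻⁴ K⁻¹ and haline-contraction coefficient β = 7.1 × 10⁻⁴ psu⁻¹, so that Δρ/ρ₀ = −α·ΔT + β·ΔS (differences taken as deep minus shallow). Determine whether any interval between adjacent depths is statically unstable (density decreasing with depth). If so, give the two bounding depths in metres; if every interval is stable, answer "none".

Evaluate Δρ/ρ₀ = −αΔT + βΔS across each adjacent pair:
  99–147 m: −αΔT+βΔS = −(1.2 × 10⁻⁴)(+4.7)+(7.1 × 10⁻⁴)(+0.93) = 9.6 × 10⁻⁵ → stable
  147–180 m: −αΔT+βΔS = −(1.2 × 10⁻⁴)(+0.9)+(7.1 × 10⁻⁴)(-4.55) = -3.3 × 10⁻³ → UNSTABLE
  180–210 m: −αΔT+βΔS = −(1.2 × 10⁻⁴)(+0.0)+(7.1 × 10⁻⁴)(+3.58) = 2.5 × 10⁻³ → stable
  210–247 m: −αΔT+βΔS = −(1.2 × 10⁻⁴)(+1.4)+(7.1 × 10⁻⁴)(+0.85) = 4.4 × 10⁻⁴ → stable
  247–255 m: −αΔT+βΔS = −(1.2 × 10⁻⁴)(+0.9)+(7.1 × 10⁻⁴)(+0.59) = 3.1 × 10⁻⁴ → stable
The 147–180 m interval has Δρ < 0: lighter water underlies denser water.

147–180 m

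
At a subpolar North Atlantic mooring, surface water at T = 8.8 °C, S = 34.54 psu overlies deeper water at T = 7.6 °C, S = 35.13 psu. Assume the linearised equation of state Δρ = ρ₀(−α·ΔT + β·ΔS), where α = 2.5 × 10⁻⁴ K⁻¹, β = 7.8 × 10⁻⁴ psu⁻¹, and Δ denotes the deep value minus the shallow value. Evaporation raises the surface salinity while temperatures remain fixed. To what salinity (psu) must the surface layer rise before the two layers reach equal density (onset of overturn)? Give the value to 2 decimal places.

Neutral buoyancy requires −α(T_deep − T_surf) + β(S_deep − S_surf′) = 0.
S_surf′ = S_deep − (α/β)·ΔT = 35.13 − (2.5 × 10⁻⁴/7.8 × 10⁻⁴)·(-1.2) = 35.5146 psu.
Increase required: 35.5146 − 34.54 = 0.9746 psu.

35.51 psu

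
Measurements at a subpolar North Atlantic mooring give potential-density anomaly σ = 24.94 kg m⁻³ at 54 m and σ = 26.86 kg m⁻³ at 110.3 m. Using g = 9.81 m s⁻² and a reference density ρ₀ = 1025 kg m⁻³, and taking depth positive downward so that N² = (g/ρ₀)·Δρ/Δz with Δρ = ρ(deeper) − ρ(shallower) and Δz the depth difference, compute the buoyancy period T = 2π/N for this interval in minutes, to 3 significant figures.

5.80 min

Δρ = 1026.86 − 1024.94 = 1.92 kg m⁻³ over Δz = 110.3 − 54 = 56.3 m.
N² = (9.81/1025) × (1.92/56.3) = 3.2639 × 10⁻⁴ s⁻².
N = √(3.2639 × 10⁻⁴) = 0.018066 rad s⁻¹, so T = 2π/N = 347.79 s = 5.7965 min ≈ 5.80 min.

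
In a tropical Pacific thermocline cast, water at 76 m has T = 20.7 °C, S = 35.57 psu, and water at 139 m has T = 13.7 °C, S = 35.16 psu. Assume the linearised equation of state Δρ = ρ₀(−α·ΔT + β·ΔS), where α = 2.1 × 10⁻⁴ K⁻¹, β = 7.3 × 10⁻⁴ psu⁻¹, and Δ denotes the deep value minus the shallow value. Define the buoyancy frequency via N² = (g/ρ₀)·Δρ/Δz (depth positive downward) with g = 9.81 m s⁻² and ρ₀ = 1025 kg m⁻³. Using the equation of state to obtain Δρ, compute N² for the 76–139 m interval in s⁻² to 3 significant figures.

ΔT = -7.0 K, ΔS = -0.41 psu (deep − shallow).
Δρ/ρ₀ = −αΔT + βΔS = 1.47 × 10⁻³ − 2.993 × 10⁻⁴ = 1.1707 × 10⁻³, so Δρ ≈ 1.200 kg m⁻³.
N² = (g/ρ₀)·Δρ/Δz = g·(Δρ/ρ₀)/Δz = 9.81 × 1.1707 × 10⁻³ / 63 = 1.8229 × 10⁻⁴ s⁻² ≈ 1.82 × 10⁻⁴ s⁻².

1.82 × 10⁻⁴ s⁻²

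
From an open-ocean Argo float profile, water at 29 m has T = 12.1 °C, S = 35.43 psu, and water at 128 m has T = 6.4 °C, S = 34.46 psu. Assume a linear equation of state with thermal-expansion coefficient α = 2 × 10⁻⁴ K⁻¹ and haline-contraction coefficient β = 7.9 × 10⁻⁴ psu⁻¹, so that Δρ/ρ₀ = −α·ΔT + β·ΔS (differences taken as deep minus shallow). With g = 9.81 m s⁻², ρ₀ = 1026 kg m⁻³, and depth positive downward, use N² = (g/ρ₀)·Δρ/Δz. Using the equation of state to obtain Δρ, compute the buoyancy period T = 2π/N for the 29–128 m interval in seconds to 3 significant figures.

ΔT = -5.7 K, ΔS = -0.97 psu (deep − shallow).
Δρ/ρ₀ = −αΔT + βΔS = 1.14 × 10⁻³ − 7.663 × 10⁻⁴ = 3.737 × 10⁻⁴, so Δρ ≈ 0.3834 kg m⁻³.
N² = (g/ρ₀)·Δρ/Δz = g·(Δρ/ρ₀)/Δz = 9.81 × 3.737 × 10⁻⁴ / 99 = 3.7030 × 10⁻⁵ s⁻².
N = √(3.7030 × 10⁻⁵) = 6.0852 × 10⁻³ rad s⁻¹ → T = 2π/N = 1.0325 × 10³ s ≈ 1.03 × 10³ s.

1.03 × 10³ s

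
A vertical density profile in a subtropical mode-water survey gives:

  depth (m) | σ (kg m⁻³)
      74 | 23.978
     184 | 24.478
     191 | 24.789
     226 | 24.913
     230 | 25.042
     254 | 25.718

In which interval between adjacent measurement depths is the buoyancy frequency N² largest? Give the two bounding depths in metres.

Compute the density gradient over each adjacent pair:
  74–184 m: Δρ/Δz = 0.500/110 = 4.5 × 10⁻³ kg m⁻⁴
  184–191 m: Δρ/Δz = 0.311/7 = 0.044 kg m⁻⁴
  191–226 m: Δρ/Δz = 0.124/35 = 3.5 × 10⁻³ kg m⁻⁴
  226–230 m: Δρ/Δz = 0.129/4 = 0.032 kg m⁻⁴
  230–254 m: Δρ/Δz = 0.676/24 = 0.028 kg m⁻⁴
The largest gradient is in the 184–191 m interval — the pycnocline.

184–191 m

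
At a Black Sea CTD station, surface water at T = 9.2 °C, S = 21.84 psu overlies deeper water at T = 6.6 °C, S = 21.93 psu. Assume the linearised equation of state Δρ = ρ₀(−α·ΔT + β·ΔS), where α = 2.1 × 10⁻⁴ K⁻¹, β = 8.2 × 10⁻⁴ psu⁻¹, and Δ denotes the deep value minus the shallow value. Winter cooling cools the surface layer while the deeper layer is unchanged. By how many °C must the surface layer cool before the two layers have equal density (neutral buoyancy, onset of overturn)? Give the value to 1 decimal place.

Neutral buoyancy requires Δρ = 0, i.e. −α(T_deep − T_surf′) + β(S_deep − S_surf) = 0.
T_surf′ = T_deep − (β/α)·ΔS = 6.6 − (8.2 × 10⁻⁴/2.1 × 10⁻⁴)·(+0.09) = 6.249 °C.
Cooling required: 9.2 − (6.249) = 2.951 °C.

3.0 °C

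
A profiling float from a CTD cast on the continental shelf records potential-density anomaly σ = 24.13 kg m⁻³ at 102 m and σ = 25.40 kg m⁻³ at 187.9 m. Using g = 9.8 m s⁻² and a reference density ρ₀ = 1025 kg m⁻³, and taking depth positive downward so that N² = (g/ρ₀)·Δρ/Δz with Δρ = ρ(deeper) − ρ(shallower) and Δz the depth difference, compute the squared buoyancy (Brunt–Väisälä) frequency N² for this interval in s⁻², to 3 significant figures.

Δρ = 1025.40 − 1024.13 = 1.27 kg m⁻³ over Δz = 187.9 − 102 = 85.9 m.
N² = (9.8/1025) × (1.27/85.9) = 1.4136 × 10⁻⁴ s⁻² ≈ 1.41 × 10⁻⁴ s⁻².
A positive N² confirms static stability across the interval.

1.41 × 10⁻⁴ s⁻²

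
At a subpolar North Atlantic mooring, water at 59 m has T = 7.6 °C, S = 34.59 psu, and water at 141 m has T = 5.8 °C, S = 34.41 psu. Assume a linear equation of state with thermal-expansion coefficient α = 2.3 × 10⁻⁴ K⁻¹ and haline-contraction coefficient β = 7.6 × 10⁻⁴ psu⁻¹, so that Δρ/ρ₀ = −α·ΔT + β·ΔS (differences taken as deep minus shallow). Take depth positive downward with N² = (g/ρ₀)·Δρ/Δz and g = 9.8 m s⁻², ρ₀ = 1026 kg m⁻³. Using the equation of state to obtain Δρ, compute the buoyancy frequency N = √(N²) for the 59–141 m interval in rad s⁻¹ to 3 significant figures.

ΔT = -1.8 K, ΔS = -0.18 psu (deep − shallow).
Δρ/ρ₀ = −αΔT + βΔS = 4.14 × 10⁻⁴ − 1.368 × 10⁻⁴ = 2.772 × 10⁻⁴, so Δρ ≈ 0.2844 kg m⁻³.
N² = (g/ρ₀)·Δρ/Δz = g·(Δρ/ρ₀)/Δz = 9.8 × 2.772 × 10⁻⁴ / 82 = 3.3129 × 10⁻⁵ s⁻².
N = √(3.3129 × 10⁻⁵) = 5.7558 × 10⁻³ rad s⁻¹ ≈ 5.76 × 10⁻³ rad s⁻¹.

5.76 × 10⁻³ rad s⁻¹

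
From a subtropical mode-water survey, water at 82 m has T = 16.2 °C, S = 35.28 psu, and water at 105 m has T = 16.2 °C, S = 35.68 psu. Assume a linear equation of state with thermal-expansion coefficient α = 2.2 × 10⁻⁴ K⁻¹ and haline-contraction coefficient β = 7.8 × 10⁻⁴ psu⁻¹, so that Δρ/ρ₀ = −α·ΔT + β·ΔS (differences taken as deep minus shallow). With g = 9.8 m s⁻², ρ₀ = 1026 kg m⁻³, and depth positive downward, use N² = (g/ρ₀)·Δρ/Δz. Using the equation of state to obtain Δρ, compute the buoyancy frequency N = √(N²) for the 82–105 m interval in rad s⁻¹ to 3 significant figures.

ΔT = +0.0 K, ΔS = +0.40 psu (deep − shallow).
Δρ/ρ₀ = −αΔT + βΔS = 0 + 3.12 × 10⁻⁴ = 3.12 × 10⁻⁴, so Δρ ≈ 0.3201 kg m⁻³.
N² = (g/ρ₀)·Δρ/Δz = g·(Δρ/ρ₀)/Δz = 9.8 × 3.12 × 10⁻⁴ / 23 = 1.3294 × 10⁻⁴ s⁻².
N = √(1.3294 × 10⁻⁴) = 0.011530 rad s⁻¹ ≈ 0.0115 rad s⁻¹.

0.0115 rad s⁻¹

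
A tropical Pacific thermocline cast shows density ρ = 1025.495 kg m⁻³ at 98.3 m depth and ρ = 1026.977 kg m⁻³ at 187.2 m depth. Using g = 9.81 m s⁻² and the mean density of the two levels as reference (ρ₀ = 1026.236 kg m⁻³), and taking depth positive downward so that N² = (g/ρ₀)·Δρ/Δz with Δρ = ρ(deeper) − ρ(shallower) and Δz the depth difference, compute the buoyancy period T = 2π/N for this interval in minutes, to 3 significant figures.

Δρ = 1026.977 − 1025.495 = 1.482 kg m⁻³ over Δz = 187.2 − 98.3 = 88.9 m.
N² = (9.81/1026.236) × (1.482/88.9) = 1.5936 × 10⁻⁴ s⁻².
N = √(1.5936 × 10⁻⁴) = 0.012624 rad s⁻¹, so T = 2π/N = 497.72 s = 8.2953 min ≈ 8.30 min.

8.30 min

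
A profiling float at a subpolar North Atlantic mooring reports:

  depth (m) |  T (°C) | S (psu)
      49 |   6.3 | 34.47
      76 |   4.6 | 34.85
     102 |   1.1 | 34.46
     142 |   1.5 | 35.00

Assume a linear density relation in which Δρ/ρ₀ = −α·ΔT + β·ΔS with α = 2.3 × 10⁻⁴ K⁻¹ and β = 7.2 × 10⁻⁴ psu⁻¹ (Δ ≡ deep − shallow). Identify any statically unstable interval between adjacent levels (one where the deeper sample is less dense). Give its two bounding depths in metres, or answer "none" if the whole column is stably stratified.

Evaluate Δρ/ρ₀ = −αΔT + βΔS across each adjacent pair:
  49–76 m: −αΔT+βΔS = −(2.3 × 10⁻⁴)(-1.7)+(7.2 × 10⁻⁴)(+0.38) = 6.6 × 10⁻⁴ → stable
  76–102 m: −αΔT+βΔS = −(2.3 × 10⁻⁴)(-3.5)+(7.2 × 10⁻⁴)(-0.39) = 5.2 × 10⁻⁴ → stable
  102–142 m: −αΔT+βΔS = −(2.3 × 10⁻⁴)(+0.4)+(7.2 × 10⁻⁴)(+0.54) = 3.0 × 10⁻⁴ → stable
Every interval has Δρ > 0: the column is stably stratified throughout.

none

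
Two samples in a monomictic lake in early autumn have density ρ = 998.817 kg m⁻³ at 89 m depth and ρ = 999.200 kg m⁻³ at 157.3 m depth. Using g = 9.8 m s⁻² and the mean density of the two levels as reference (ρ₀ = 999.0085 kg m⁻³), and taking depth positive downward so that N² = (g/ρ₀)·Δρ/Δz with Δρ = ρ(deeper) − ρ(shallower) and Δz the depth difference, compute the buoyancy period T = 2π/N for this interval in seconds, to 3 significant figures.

847 s

Δρ = 999.200 − 998.817 = 0.383 kg m⁻³ over Δz = 157.3 − 89 = 68.3 m.
N² = (9.8/999.0085) × (0.383/68.3) = 5.5009 × 10⁻⁵ s⁻².
N = √(5.5009 × 10⁻⁵) = 7.4168 × 10⁻³ rad s⁻¹, so T = 2π/N = 847.16 s ≈ 847 s.
Since Δρ > 0 the layer is stably stratified.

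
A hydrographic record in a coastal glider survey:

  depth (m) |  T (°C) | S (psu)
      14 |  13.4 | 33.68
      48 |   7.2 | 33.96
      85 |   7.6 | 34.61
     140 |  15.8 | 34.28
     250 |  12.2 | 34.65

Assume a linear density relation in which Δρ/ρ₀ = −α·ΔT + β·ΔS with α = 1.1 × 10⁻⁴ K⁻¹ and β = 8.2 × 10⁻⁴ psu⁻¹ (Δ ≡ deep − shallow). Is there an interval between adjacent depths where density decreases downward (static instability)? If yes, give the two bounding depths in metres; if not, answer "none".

Evaluate Δρ/ρ₀ = −αΔT + βΔS across each adjacent pair:
  14–48 m: −αΔT+βΔS = −(1.1 × 10⁻⁴)(-6.2)+(8.2 × 10⁻⁴)(+0.28) = 9.1 × 10⁻⁴ → stable
  48–85 m: −αΔT+βΔS = −(1.1 × 10⁻⁴)(+0.4)+(8.2 × 10⁻⁴)(+0.65) = 4.9 × 10⁻⁴ → stable
  85–140 m: −αΔT+βΔS = −(1.1 × 10⁻⁴)(+8.2)+(8.2 × 10⁻⁴)(-0.33) = -1.2 × 10⁻³ → UNSTABLE
  140–250 m: −αΔT+βΔS = −(1.1 × 10⁻⁴)(-3.6)+(8.2 × 10⁻⁴)(+0.37) = 7.0 × 10⁻⁴ → stable
The 85–140 m interval has Δρ < 0: lighter water underlies denser water.

85–140 m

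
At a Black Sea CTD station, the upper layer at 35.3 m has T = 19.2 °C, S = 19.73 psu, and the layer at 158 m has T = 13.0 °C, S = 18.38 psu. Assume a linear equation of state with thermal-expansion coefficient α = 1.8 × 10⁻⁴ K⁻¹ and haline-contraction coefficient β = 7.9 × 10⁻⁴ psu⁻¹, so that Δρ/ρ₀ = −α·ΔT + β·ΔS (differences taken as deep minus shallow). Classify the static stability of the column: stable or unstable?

stable

ΔT = 13.0 − 19.2 = -6.2 K and ΔS = 18.38 − 19.73 = -1.35 psu (deep − shallow).
−αΔT = 1.116 × 10⁻³; βΔS = -1.0665 × 10⁻³; sum Δρ/ρ₀ = 4.95 × 10⁻⁵.
Δρ/ρ₀ > 0, so Δρ > 0: deeper water is denser → statically stable.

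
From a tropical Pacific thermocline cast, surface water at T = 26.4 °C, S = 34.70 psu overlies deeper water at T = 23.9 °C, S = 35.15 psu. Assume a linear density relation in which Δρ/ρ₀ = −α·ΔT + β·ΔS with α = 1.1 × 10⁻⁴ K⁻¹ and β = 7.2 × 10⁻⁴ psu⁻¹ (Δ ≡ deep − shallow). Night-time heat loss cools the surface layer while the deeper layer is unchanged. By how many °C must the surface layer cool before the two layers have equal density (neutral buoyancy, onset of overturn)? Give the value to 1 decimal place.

5.4 °C

Neutral buoyancy requires Δρ = 0, i.e. −α(T_deep − T_surf′) + β(S_deep − S_surf) = 0.
T_surf′ = T_deep − (β/α)·ΔS = 23.9 − (7.2 × 10⁻⁴/1.1 × 10⁻⁴)·(+0.45) = 20.955 °C.
Cooling required: 26.4 − (20.955) = 5.445 °C.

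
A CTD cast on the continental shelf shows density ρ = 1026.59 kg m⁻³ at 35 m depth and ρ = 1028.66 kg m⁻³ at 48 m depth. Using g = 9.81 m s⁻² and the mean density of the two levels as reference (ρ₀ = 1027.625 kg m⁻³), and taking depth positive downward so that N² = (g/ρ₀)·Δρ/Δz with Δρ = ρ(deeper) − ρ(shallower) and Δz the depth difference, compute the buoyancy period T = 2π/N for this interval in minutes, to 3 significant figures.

2.69 min

Δρ = 1028.66 − 1026.59 = 2.07 kg m⁻³ over Δz = 48 − 35 = 13 m.
N² = (9.81/1027.625) × (2.07/13) = 1.5201 × 10⁻³ s⁻².
N = √(1.5201 × 10⁻³) = 0.038988 rad s⁻¹, so T = 2π/N = 161.16 s = 2.6860 min ≈ 2.69 min.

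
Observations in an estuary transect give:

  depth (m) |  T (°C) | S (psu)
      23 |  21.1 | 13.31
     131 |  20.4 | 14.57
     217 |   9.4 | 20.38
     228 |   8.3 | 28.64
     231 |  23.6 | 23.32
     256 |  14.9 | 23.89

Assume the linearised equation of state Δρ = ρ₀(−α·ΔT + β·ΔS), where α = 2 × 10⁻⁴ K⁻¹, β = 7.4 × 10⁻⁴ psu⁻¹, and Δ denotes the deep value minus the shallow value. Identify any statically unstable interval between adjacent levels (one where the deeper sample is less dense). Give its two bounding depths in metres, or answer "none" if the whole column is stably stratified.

Evaluate Δρ/ρ₀ = −αΔT + βΔS across each adjacent pair:
  23–131 m: −αΔT+βΔS = −(2 × 10⁻⁴)(-0.7)+(7.4 × 10⁻⁴)(+1.26) = 1.1 × 10⁻³ → stable
  131–217 m: −αΔT+βΔS = −(2 × 10⁻⁴)(-11.0)+(7.4 × 10⁻⁴)(+5.81) = 6.5 × 10⁻³ → stable
  217–228 m: −αΔT+βΔS = −(2 × 10⁻⁴)(-1.1)+(7.4 × 10⁻⁴)(+8.26) = 6.3 × 10⁻³ → stable
  228–231 m: −αΔT+βΔS = −(2 × 10⁻⁴)(+15.3)+(7.4 × 10⁻⁴)(-5.32) = -7.0 × 10⁻³ → UNSTABLE
  231–256 m: −αΔT+βΔS = −(2 × 10⁻⁴)(-8.7)+(7.4 × 10⁻⁴)(+0.57) = 2.2 × 10⁻³ → stable
The 228–231 m interval has Δρ < 0: lighter water underlies denser water.

228–231 m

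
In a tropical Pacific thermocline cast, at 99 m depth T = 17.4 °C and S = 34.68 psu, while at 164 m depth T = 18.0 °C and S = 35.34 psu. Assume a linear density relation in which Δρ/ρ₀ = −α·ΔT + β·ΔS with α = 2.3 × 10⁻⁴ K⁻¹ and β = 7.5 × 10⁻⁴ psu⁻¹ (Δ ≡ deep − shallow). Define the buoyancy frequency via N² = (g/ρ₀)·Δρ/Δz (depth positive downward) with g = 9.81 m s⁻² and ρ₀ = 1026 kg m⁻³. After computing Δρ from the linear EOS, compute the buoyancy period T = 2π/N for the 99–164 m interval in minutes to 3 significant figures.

14.3 min

ΔT = +0.6 K, ΔS = +0.66 psu (deep − shallow).
Δρ/ρ₀ = −αΔT + βΔS = -1.38 × 10⁻⁴ + 4.95 × 10⁻⁴ = 3.57 × 10⁻⁴, so Δρ ≈ 0.3663 kg m⁻³.
N² = (g/ρ₀)·Δρ/Δz = g·(Δρ/ρ₀)/Δz = 9.81 × 3.57 × 10⁻⁴ / 65 = 5.3880 × 10⁻⁵ s⁻².
N = √(5.3880 × 10⁻⁵) = 7.3403 × 10⁻³ rad s⁻¹ → T = 2π/N = 855.98 s = 14.266 min ≈ 14.3 min.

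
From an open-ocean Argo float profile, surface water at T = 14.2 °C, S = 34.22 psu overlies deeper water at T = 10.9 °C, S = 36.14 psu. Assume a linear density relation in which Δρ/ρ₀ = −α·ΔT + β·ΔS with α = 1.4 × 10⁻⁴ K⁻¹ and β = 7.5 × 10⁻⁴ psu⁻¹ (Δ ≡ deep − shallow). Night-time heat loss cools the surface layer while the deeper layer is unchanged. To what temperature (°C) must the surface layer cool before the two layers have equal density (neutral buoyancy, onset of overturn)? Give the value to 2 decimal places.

Neutral buoyancy requires Δρ = 0, i.e. −α(T_deep − T_surf′) + β(S_deep − S_surf) = 0.
T_surf′ = T_deep − (β/α)·ΔS = 10.9 − (7.5 × 10⁻⁴/1.4 × 10⁻⁴)·(+1.92) = 0.6143 °C.
Cooling required: 14.2 − (0.6143) = 13.5857 °C.

0.61 °C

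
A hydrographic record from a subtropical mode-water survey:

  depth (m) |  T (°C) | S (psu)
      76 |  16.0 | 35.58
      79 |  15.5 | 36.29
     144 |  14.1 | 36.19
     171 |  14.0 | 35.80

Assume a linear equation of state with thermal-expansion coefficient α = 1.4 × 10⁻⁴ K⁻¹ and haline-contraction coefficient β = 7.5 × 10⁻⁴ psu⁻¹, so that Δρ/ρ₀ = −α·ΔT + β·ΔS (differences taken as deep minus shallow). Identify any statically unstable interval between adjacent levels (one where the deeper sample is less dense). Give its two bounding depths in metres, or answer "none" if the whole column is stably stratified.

144–171 m

Evaluate Δρ/ρ₀ = −αΔT + βΔS across each adjacent pair:
  76–79 m: −αΔT+βΔS = −(1.4 × 10⁻⁴)(-0.5)+(7.5 × 10⁻⁴)(+0.71) = 6.0 × 10⁻⁴ → stable
  79–144 m: −αΔT+βΔS = −(1.4 × 10⁻⁴)(-1.4)+(7.5 × 10⁻⁴)(-0.10) = 1.2 × 10⁻⁴ → stable
  144–171 m: −αΔT+βΔS = −(1.4 × 10⁻⁴)(-0.1)+(7.5 × 10⁻⁴)(-0.39) = -2.8 × 10⁻⁴ → UNSTABLE
The 144–171 m interval has Δρ < 0: lighter water underlies denser water.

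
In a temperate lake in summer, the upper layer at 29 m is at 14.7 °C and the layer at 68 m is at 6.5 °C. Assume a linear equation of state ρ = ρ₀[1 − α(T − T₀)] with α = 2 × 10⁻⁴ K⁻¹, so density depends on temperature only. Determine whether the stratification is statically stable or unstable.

ΔT = 6.5 − 14.7 = -8.2 K, so Δρ/ρ₀ = −αΔT = 1.64 × 10⁻³.
Δρ/ρ₀ > 0, so Δρ > 0: deeper water is denser → statically stable.

stable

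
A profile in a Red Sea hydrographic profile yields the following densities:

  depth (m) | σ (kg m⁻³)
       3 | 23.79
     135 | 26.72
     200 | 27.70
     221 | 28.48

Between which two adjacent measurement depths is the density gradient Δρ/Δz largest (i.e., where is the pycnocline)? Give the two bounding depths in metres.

Compute the density gradient over each adjacent pair:
  3–135 m: Δρ/Δz = 2.93/132 = 0.022 kg m⁻⁴
  135–200 m: Δρ/Δz = 0.98/65 = 0.015 kg m⁻⁴
  200–221 m: Δρ/Δz = 0.78/21 = 0.037 kg m⁻⁴
The largest gradient is in the 200–221 m interval — the pycnocline.

200–221 m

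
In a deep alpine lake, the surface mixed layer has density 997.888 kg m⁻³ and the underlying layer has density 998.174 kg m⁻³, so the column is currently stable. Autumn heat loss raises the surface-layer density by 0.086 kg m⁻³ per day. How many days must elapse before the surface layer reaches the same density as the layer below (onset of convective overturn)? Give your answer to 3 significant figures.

3.33 days

Density deficit of the surface layer: 998.174 − 997.888 = 0.286 kg m⁻³.
Required change = 0.286 / 0.086 = 3.33 days.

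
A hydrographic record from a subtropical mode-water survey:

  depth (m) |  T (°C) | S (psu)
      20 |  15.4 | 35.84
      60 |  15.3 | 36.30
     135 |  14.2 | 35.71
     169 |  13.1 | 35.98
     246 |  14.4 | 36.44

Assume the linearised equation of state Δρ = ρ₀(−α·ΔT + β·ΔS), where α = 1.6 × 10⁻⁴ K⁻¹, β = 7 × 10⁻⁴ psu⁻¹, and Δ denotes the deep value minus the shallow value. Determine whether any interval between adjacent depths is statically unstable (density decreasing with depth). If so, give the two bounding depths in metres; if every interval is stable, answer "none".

Evaluate Δρ/ρ₀ = −αΔT + βΔS across each adjacent pair:
  20–60 m: −αΔT+βΔS = −(1.6 × 10⁻⁴)(-0.1)+(7 × 10⁻⁴)(+0.46) = 3.4 × 10⁻⁴ → stable
  60–135 m: −αΔT+βΔS = −(1.6 × 10⁻⁴)(-1.1)+(7 × 10⁻⁴)(-0.59) = -2.4 × 10⁻⁴ → UNSTABLE
  135–169 m: −αΔT+βΔS = −(1.6 × 10⁻⁴)(-1.1)+(7 × 10⁻⁴)(+0.27) = 3.7 × 10⁻⁴ → stable
  169–246 m: −αΔT+βΔS = −(1.6 × 10⁻⁴)(+1.3)+(7 × 10⁻⁴)(+0.46) = 1.1 × 10⁻⁴ → stable
The 60–135 m interval has Δρ < 0: lighter water underlies denser water.

60–135 m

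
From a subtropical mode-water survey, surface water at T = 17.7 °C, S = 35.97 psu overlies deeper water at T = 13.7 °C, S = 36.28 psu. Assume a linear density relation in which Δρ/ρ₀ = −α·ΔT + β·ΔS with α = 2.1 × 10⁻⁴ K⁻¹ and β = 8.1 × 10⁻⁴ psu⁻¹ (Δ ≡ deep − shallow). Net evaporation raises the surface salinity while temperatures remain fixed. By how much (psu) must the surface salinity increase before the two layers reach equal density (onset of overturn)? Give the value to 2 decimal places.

1.35 psu

Neutral buoyancy requires −α(T_deep − T_surf) + β(S_deep − S_surf′) = 0.
S_surf′ = S_deep − (α/β)·ΔT = 36.28 − (2.1 × 10⁻⁴/8.1 × 10⁻⁴)·(-4.0) = 37.3170 psu.
Increase required: 37.3170 − 35.97 = 1.3470 psu.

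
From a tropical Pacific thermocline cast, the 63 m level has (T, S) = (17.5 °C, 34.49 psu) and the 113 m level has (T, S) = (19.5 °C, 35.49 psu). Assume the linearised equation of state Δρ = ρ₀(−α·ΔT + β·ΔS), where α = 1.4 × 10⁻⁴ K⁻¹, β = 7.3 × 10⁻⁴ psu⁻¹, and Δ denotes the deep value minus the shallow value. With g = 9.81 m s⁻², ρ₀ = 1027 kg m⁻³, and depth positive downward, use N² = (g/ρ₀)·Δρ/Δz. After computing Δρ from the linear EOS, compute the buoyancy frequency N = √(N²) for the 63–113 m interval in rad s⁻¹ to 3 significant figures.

9.40 × 10⁻³ rad s⁻¹

ΔT = +2.0 K, ΔS = +1.00 psu (deep − shallow).
Δρ/ρ₀ = −αΔT + βΔS = -2.80 × 10⁻⁴ + 7.30 × 10⁻⁴ = 4.50 × 10⁻⁴, so Δρ ≈ 0.4622 kg m⁻³.
N² = (g/ρ₀)·Δρ/Δz = g·(Δρ/ρ₀)/Δz = 9.81 × 4.50 × 10⁻⁴ / 50 = 8.8290 × 10⁻⁵ s⁻².
N = √(8.8290 × 10⁻⁵) = 9.3963 × 10⁻³ rad s⁻¹ ≈ 9.40 × 10⁻³ rad s⁻¹.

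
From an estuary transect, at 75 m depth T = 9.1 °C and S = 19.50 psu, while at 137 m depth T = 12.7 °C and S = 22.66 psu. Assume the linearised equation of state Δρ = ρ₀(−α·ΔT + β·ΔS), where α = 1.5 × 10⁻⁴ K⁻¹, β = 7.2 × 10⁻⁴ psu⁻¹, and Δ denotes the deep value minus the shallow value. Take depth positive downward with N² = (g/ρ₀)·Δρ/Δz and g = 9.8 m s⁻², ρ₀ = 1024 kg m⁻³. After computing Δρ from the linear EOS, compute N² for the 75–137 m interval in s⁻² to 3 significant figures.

2.74 × 10⁻⁴ s⁻²

ΔT = +3.6 K, ΔS = +3.16 psu (deep − shallow).
Δρ/ρ₀ = −αΔT + βΔS = -5.40 × 10⁻⁴ + 2.2752 × 10⁻³ = 1.7352 × 10⁻³, so Δρ ≈ 1.777 kg m⁻³.
N² = (g/ρ₀)·Δρ/Δz = g·(Δρ/ρ₀)/Δz = 9.8 × 1.7352 × 10⁻³ / 62 = 2.7427 × 10⁻⁴ s⁻² ≈ 2.74 × 10⁻⁴ s⁻².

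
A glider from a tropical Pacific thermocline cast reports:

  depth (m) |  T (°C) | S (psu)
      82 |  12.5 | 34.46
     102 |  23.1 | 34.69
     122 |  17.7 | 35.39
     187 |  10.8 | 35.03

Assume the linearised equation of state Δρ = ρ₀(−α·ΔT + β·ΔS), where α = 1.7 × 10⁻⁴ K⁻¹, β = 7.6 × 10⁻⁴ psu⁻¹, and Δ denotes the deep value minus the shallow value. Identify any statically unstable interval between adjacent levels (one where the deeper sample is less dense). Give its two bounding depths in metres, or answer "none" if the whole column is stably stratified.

82–102 m

Evaluate Δρ/ρ₀ = −αΔT + βΔS across each adjacent pair:
  82–102 m: −αΔT+βΔS = −(1.7 × 10⁻⁴)(+10.6)+(7.6 × 10⁻⁴)(+0.23) = -1.6 × 10⁻³ → UNSTABLE
  102–122 m: −αΔT+βΔS = −(1.7 × 10⁻⁴)(-5.4)+(7.6 × 10⁻⁴)(+0.70) = 1.5 × 10⁻³ → stable
  122–187 m: −αΔT+βΔS = −(1.7 × 10⁻⁴)(-6.9)+(7.6 × 10⁻⁴)(-0.36) = 9.0 × 10⁻⁴ → stable
The 82–102 m interval has Δρ < 0: lighter water underlies denser water.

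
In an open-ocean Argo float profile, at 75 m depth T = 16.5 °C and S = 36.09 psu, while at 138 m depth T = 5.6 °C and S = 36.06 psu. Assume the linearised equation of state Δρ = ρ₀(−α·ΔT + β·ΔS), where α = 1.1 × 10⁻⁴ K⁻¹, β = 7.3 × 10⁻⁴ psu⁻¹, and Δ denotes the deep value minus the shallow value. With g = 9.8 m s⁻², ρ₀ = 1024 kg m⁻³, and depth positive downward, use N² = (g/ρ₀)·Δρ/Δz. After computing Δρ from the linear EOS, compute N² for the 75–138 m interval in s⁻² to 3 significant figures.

ΔT = -10.9 K, ΔS = -0.03 psu (deep − shallow).
Δρ/ρ₀ = −αΔT + βΔS = 1.199 × 10⁻³ − 2.19 × 10⁻⁵ = 1.1771 × 10⁻³, so Δρ ≈ 1.205 kg m⁻³.
N² = (g/ρ₀)·Δρ/Δz = g·(Δρ/ρ₀)/Δz = 9.8 × 1.1771 × 10⁻³ / 63 = 1.8310 × 10⁻⁴ s⁻² ≈ 1.83 × 10⁻⁴ s⁻².

1.83 × 10⁻⁴ s⁻²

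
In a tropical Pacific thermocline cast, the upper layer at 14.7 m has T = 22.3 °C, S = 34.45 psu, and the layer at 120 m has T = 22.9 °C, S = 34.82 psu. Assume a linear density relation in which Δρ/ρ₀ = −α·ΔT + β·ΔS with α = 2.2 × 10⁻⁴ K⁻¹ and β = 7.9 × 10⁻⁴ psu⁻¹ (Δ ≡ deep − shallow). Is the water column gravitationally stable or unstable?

stable

ΔT = 22.9 − 22.3 = +0.6 K and ΔS = 34.82 − 34.45 = +0.37 psu (deep − shallow).
−αΔT = -1.32 × 10⁻⁴; βΔS = 2.923 × 10⁻⁴; sum Δρ/ρ₀ = 1.603 × 10⁻⁴.
Δρ/ρ₀ > 0, so Δρ > 0: deeper water is denser → statically stable.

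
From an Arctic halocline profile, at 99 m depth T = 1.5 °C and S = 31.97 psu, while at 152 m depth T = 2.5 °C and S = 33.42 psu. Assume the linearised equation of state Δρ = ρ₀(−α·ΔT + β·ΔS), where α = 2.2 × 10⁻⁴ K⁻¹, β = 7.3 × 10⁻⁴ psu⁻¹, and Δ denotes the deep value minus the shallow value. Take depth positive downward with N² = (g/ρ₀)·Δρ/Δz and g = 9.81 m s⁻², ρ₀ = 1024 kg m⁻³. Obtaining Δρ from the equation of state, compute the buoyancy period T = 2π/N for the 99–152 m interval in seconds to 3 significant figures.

504 s

ΔT = +1.0 K, ΔS = +1.45 psu (deep − shallow).
Δρ/ρ₀ = −αΔT + βΔS = -2.20 × 10⁻⁴ + 1.0585 × 10⁻³ = 8.385 × 10⁻⁴, so Δρ ≈ 0.8586 kg m⁻³.
N² = (g/ρ₀)·Δρ/Δz = g·(Δρ/ρ₀)/Δz = 9.81 × 8.385 × 10⁻⁴ / 53 = 1.5520 × 10⁻⁴ s⁻².
N = √(1.5520 × 10⁻⁴) = 0.012458 rad s⁻¹ → T = 2π/N = 504.35 s ≈ 504 s.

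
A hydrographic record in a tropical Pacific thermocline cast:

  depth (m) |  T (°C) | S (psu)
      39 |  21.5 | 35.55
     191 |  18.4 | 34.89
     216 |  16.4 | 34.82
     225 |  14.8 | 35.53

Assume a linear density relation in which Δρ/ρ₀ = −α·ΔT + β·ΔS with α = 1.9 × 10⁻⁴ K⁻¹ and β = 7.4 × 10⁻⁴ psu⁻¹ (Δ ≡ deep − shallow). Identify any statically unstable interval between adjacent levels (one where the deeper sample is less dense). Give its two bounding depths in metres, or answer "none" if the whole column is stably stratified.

none

Evaluate Δρ/ρ₀ = −αΔT + βΔS across each adjacent pair:
  39–191 m: −αΔT+βΔS = −(1.9 × 10⁻⁴)(-3.1)+(7.4 × 10⁻⁴)(-0.66) = 1.0 × 10⁻⁴ → stable
  191–216 m: −αΔT+βΔS = −(1.9 × 10⁻⁴)(-2.0)+(7.4 × 10⁻⁴)(-0.07) = 3.3 × 10⁻⁴ → stable
  216–225 m: −αΔT+βΔS = −(1.9 × 10⁻⁴)(-1.6)+(7.4 × 10⁻⁴)(+0.71) = 8.3 × 10⁻⁴ → stable
Every interval has Δρ > 0: the column is stably stratified throughout.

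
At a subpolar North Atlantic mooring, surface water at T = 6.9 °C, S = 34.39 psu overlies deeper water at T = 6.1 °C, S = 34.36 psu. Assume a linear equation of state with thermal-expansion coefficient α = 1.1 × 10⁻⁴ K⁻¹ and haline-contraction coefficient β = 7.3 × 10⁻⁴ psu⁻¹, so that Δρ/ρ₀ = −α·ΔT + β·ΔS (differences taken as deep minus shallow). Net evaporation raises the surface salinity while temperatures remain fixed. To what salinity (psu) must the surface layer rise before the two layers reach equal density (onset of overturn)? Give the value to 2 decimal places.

34.48 psu

Neutral buoyancy requires −α(T_deep − T_surf) + β(S_deep − S_surf′) = 0.
S_surf′ = S_deep − (α/β)·ΔT = 34.36 − (1.1 × 10⁻⁴/7.3 × 10⁻⁴)·(-0.8) = 34.4805 psu.
Increase required: 34.4805 − 34.39 = 0.0905 psu.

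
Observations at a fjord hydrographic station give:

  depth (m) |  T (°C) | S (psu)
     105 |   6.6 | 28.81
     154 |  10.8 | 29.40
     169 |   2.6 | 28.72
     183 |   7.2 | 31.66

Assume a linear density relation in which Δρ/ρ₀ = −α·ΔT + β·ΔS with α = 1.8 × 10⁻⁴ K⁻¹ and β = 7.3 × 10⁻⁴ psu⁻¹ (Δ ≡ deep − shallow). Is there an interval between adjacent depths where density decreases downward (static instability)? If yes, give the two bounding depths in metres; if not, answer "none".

Evaluate Δρ/ρ₀ = −αΔT + βΔS across each adjacent pair:
  105–154 m: −αΔT+βΔS = −(1.8 × 10⁻⁴)(+4.2)+(7.3 × 10⁻⁴)(+0.59) = -3.3 × 10⁻⁴ → UNSTABLE
  154–169 m: −αΔT+βΔS = −(1.8 × 10⁻⁴)(-8.2)+(7.3 × 10⁻⁴)(-0.68) = 9.8 × 10⁻⁴ → stable
  169–183 m: −αΔT+βΔS = −(1.8 × 10⁻⁴)(+4.6)+(7.3 × 10⁻⁴)(+2.94) = 1.3 × 10⁻³ → stable
The 105–154 m interval has Δρ < 0: lighter water underlies denser water.

105–154 m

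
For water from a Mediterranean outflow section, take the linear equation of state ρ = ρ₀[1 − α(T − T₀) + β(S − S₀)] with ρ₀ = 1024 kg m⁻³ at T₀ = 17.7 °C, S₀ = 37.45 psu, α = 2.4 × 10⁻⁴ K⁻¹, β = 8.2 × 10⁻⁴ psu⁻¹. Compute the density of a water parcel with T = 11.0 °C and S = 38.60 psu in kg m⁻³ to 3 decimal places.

1026.612 kg m⁻³

T − T₀ = -6.7 K, S − S₀ = +1.15 psu.
Bracket = 1 − α·(-6.7) + β·(+1.15) = 1 + (2.551 × 10⁻³) = 1.0025510.
ρ = 1024 × 1.0025510 = 1026.612 kg m⁻³.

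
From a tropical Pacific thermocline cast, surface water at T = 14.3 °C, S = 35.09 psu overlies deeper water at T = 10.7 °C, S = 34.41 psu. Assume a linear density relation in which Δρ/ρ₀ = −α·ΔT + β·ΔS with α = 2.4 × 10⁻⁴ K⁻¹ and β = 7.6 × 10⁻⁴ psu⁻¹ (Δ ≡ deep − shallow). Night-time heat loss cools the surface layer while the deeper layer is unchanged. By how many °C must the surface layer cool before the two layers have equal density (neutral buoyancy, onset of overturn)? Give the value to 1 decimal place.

1.4 °C

Neutral buoyancy requires Δρ = 0, i.e. −α(T_deep − T_surf′) + β(S_deep − S_surf) = 0.
T_surf′ = T_deep − (β/α)·ΔS = 10.7 − (7.6 × 10⁻⁴/2.4 × 10⁻⁴)·(-0.68) = 12.853 °C.
Cooling required: 14.3 − (12.853) = 1.447 °C.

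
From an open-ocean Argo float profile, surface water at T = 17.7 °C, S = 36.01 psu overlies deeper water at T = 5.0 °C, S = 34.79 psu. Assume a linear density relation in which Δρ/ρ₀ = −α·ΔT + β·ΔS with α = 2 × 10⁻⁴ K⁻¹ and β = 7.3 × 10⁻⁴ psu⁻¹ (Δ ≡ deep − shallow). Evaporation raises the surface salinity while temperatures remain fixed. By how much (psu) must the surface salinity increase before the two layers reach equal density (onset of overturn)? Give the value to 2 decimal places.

Neutral buoyancy requires −α(T_deep − T_surf) + β(S_deep − S_surf′) = 0.
S_surf′ = S_deep − (α/β)·ΔT = 34.79 − (2 × 10⁻⁴/7.3 × 10⁻⁴)·(-12.7) = 38.2695 psu.
Increase required: 38.2695 − 36.01 = 2.2595 psu.

2.26 psu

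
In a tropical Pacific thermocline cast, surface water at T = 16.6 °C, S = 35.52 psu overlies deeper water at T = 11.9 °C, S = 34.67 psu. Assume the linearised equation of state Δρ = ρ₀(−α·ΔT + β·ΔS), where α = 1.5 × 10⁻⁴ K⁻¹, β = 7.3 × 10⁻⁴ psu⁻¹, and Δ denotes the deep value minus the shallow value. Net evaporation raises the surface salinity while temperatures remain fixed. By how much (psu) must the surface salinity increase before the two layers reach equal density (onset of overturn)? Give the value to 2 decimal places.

Neutral buoyancy requires −α(T_deep − T_surf) + β(S_deep − S_surf′) = 0.
S_surf′ = S_deep − (α/β)·ΔT = 34.67 − (1.5 × 10⁻⁴/7.3 × 10⁻⁴)·(-4.7) = 35.6358 psu.
Increase required: 35.6358 − 35.52 = 0.1158 psu.

0.12 psu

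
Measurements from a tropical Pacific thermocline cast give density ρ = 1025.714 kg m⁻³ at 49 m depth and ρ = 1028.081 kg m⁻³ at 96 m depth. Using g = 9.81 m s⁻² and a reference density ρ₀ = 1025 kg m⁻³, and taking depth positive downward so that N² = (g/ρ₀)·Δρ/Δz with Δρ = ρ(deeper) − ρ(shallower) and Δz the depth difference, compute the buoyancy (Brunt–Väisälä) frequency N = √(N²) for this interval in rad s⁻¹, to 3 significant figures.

Δρ = 1028.081 − 1025.714 = 2.367 kg m⁻³ over Δz = 96 − 49 = 47 m.
N² = (9.81/1025) × (2.367/47) = 4.8200 × 10⁻⁴ s⁻².
N = √(4.8200 × 10⁻⁴) = 0.021954 rad s⁻¹ ≈ 0.0220 rad s⁻¹.

0.0220 rad s⁻¹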